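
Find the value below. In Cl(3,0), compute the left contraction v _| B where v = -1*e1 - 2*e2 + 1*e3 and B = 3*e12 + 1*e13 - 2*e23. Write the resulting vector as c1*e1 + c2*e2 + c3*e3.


Left contraction v _| B = <vB>_1 (grade-1 part of the geometric product vB).
Using e1_|e12 = e2, e2_|e12 = -e1, e1_|e13 = e3, e3_|e13 = -e1, e2_|e23 = e3, e3_|e23 = -e2:
e1 coeff: -v2*b12 - v3*b13 = -(-2)*(3) - (1)*(1) = 5
e2 coeff: v1*b12 - v3*b23 = (-1)*(3) - (1)*(-2) = -1
e3 coeff: v1*b13 + v2*b23 = (-1)*(1) + (-2)*(-2) = 3
v _| B = 5*e1 - 1*e2 + 3*e3


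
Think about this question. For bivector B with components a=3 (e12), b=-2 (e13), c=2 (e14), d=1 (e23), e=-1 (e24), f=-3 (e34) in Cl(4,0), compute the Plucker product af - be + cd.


Plucker relation: af - be + cd
a*f = 3*(-3) = -9
b*e = (-2)*(-1) = 2
c*d = 2*1 = 2
af - be + cd = -9 - 2 + 2
= -9


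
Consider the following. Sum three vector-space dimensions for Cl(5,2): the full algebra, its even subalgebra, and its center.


n = 5 + 2 = 7
Total dim = 2^7 = 128
Even subalgebra dim = 2^6 = 64
n is odd, so center dim = 2
Sum = 128 + 64 + 2 = 194


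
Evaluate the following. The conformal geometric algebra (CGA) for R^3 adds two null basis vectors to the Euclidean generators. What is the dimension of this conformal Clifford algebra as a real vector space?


The conformal model of R^3 uses Cl(4,1): the 3 Euclidean generators plus two extra orthogonal generators e+ (e+^2 = +1) and e- (e-^2 = -1), from which the null vectors e0, einf are built.
Number of generators m = 3 + 2 = 5.
dim Cl(p,q) = 2^m = 2^5 = 32


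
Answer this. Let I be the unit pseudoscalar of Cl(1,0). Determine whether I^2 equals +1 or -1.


The pseudoscalar I = e1...e_n (product of all n generators) of Cl(p,q) satisfies I^2 = (-1)^(q + n(n-1)/2).
p = 1, q = 0, n = p + q = 1
n(n-1)/2 = 1 * 0 / 2 = 0
Exponent = q + n(n-1)/2 = 0 + 0 = 0
I^2 = (-1)^0 = +1


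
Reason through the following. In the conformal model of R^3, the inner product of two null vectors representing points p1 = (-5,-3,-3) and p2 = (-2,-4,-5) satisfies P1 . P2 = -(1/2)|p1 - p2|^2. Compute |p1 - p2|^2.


p1 - p2 = (-3, 1, 2)
|p1 - p2|^2 = (-3)^2 + 1^2 + 2^2
= 9 + 1 + 4
= 14


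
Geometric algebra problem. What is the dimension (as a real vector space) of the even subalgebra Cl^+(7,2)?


Even subalgebra dimension = 2^(n-1)
n = 7 + 2 = 9
2^(9 - 1) = 2^8 = 256
Verification: sum of C(9,k) for even k = 1 + 36 + 126 + 84 + 9 = 256
Result = 256


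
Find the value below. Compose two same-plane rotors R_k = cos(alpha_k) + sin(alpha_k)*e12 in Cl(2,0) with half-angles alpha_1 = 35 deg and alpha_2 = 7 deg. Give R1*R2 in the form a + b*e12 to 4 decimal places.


Same-plane rotors commute and their half-angles add:
R1*R2 = cos(a1 + a2) + sin(a1 + a2)*e12.
a1 + a2 = 35 + 7 = 42 deg
cos(42 deg) = 0.7431
sin(42 deg) = 0.6691
R1*R2 = 0.7431 + 0.6691*e12


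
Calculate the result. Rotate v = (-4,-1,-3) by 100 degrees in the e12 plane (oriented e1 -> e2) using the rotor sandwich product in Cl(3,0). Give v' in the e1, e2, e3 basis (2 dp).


Rotor R = cos(50deg) - sin(50deg)*e12
Rotation angle theta = 2 * 50 = 100 degrees in the e12 plane (e1 -> e2).
The component perpendicular to the plane (e3) is invariant: v'_3 = v3 = -3.00
cos(100deg) = -0.1736, sin(100deg) = 0.9848
v'_1 = v1*cos(theta) - v2*sin(theta) = -4*(-0.1736) - (-1)*0.9848 = 1.68
v'_2 = v1*sin(theta) + v2*cos(theta) = -4*0.9848 + (-1)*(-0.1736) = -3.77
v' = 1.68*e1 - 3.77*e2 - 3.00*e3


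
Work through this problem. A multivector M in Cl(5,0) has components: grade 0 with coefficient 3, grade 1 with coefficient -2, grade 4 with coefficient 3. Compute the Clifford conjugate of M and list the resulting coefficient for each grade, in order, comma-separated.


Clifford conjugate sign for grade k: (-1)^(k(k+1)/2)
Grade 0: (-1)^(0*1/2) = (-1)^0 = 1, coeff 3 -> 3
Grade 1: (-1)^(1*2/2) = (-1)^1 = -1, coeff -2 -> 2
Grade 4: (-1)^(4*5/2) = (-1)^10 = 1, coeff 3 -> 3
Conjugated coefficients: 3, 2, 3


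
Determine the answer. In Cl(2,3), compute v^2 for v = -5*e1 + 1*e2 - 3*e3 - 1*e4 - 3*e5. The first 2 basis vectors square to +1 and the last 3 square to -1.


v^2 = sum of c_i^2 * e_i^2
Positive signature terms (e_i^2 = +1): (-5)^2 + 1^2 = 26
Negative signature terms (e_j^2 = -1): (-3)^2 + (-1)^2 + (-3)^2 = 19
v^2 = 26 - 19 = 7


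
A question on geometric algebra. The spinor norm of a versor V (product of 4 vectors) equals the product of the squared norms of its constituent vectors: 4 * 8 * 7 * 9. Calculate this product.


Spinor norm N(V) = |v1|^2 * |v2|^2 * ... * |v4|^2
= 4 * 8 * 7 * 9
Running product: 4, 32, 224, 2016
N(V) = 2016


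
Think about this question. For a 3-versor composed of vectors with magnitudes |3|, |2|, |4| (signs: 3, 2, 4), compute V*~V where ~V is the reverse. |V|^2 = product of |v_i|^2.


Each vector v_i has |v_i|^2 = s_i^2
Squared scales: 3^2 = 9, 2^2 = 4, 4^2 = 16
|V|^2 = 9 * 4 * 16
= 576


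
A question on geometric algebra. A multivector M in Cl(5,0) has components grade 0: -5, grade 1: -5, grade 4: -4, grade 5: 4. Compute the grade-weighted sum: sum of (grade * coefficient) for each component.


Grade-weighted sum = sum of grade_k * coefficient_k
0*(-5) = 0
1*(-5) = -5
4*(-4) = -16
5*4 = 20
Total = 0 + (-5) + (-16) + 20 = -1


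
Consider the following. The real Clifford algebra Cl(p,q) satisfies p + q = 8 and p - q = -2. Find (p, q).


We need p + q = 8 and p - q = -2.
Adding: 2p = 8 + (-2) = 6, so p = 3.
Then q = 8 - 3 = 5.
(p, q) = (3, 5)


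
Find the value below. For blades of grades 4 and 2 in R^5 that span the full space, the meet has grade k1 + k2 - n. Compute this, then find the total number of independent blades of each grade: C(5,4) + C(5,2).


Meet grade = grade(A) + grade(B) - n
= 4 + 2 - 5 = 1
C(5,4) = 5
C(5,2) = 10
dim_A + dim_B = 5 + 10 = 15


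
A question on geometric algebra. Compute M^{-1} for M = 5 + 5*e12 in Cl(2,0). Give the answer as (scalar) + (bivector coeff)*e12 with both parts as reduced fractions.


M = 5 + 5*e12, where e12^2 = -1.
Since M commutes with its reverse ~M = a - b*e12, M * ~M = a^2 - b^2*e12^2 = a^2 + b^2.
So M^{-1} = ~M / (a^2 + b^2) = (a - b*e12)/(a^2 + b^2).
a^2 + b^2 = 25 + 25 = 50
Scalar part = 5/50 = 1/10
Bivector coeff = -5/50 = -1/10
M^{-1} = 1/10 - 1/10*e12


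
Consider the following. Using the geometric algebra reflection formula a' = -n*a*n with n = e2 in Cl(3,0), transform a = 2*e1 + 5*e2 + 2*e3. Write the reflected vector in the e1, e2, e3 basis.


Reflection formula: a' = -n*a*n, with n = e2 (unit vector, n^2 = 1).
For reflection through hyperplane perp to e2:
The component along e2 flips sign, others stay.
a = (2, 5, 2)
a' = (2, -5, 2)
a' = 2*e1 - 5*e2 + 2*e3


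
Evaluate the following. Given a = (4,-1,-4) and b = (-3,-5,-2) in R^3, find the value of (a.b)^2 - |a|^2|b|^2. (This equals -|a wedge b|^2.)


a . b = 4*(-3) + (-1)*(-5) + (-4)*(-2)
= -12 + 5 + 8 = 1
|a|^2 = 4^2 + (-1)^2 + (-4)^2 = 33
|b|^2 = (-3)^2 + (-5)^2 + (-2)^2 = 38
(a.b)^2 = 1^2 = 1
|a|^2 * |b|^2 = 33 * 38 = 1254
Result = 1 - 1254 = -1253


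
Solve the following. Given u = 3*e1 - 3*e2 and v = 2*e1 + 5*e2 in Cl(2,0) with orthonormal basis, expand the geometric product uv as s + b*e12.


Expand: (3*e1 - 3*e2)(2*e1 + 5*e2)
= 3*2*e1e1 + 3*5*e1e2 + (-3)*2*e2e1 + (-3)*5*e2e2
Using e1^2 = e2^2 = 1, e2e1 = -e1e2:
Scalar part s = 3*2 + (-3)*5 = 6 + (-15) = -9
Bivector part b = 3*5 - (-3)*2 = 15 - (-6) = 21
uv = -9 + 21*e12


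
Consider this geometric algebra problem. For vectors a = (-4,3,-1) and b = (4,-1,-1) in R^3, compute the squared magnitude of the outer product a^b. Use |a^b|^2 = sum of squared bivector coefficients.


a wedge b = (a1*b2 - a2*b1)*e12 + (a1*b3 - a3*b1)*e13 + (a2*b3 - a3*b2)*e23
e12 coeff: (-4)*(-1) - 3*4 = 4 - 12 = -8
e13 coeff: (-4)*(-1) - (-1)*4 = 4 - (-4) = 8
e23 coeff: 3*(-1) - (-1)*(-1) = -3 - 1 = -4
|a wedge b|^2 = (-8)^2 + 8^2 + (-4)^2
= 64 + 64 + 16
= 144


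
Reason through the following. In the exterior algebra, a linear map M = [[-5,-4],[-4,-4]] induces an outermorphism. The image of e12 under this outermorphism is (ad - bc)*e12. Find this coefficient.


The outermorphism of a linear map f sends e1^e2 to f(e1)^f(e2).
f(e1) = -5*e1 - 4*e2
f(e2) = -4*e1 - 4*e2
f(e1) ^ f(e2) = (-5*e1 - 4*e2) ^ (-4*e1 - 4*e2)
= (-5)*(-4)*e12 + (-4)*(-4)*e21
= (20 - 16)*e12
= 4*e12
Coefficient = 4


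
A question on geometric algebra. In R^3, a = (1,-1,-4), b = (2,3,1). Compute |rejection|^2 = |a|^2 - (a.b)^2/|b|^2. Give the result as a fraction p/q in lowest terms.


|a|^2 = 1^2 + (-1)^2 + (-4)^2 = 18
|b|^2 = 2^2 + 3^2 + 1^2 = 14
a . b = 1*2 + (-1)*3 + (-4)*1 = -5
(a.b)^2 = (-5)^2 = 25
|rej|^2 = 18 - 25/14
= (252 - 25)/14
= 227/14
In lowest terms: 227/14


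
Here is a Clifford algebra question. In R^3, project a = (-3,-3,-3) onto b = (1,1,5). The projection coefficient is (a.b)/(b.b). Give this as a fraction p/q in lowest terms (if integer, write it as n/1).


Projection coefficient = (a . b) / (b . b)
a . b = (-3)*1 + (-3)*1 + (-3)*5
= -3 + (-3) + (-15) = -21
b . b = 1^2 + 1^2 + 5^2
= 1 + 1 + 25 = 27
Coefficient = -21/27
In lowest terms: -7/9


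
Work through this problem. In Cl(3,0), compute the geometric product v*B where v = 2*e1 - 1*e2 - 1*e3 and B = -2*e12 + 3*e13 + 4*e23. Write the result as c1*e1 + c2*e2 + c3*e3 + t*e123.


vB has grade-1 (vector) and grade-3 (trivector) parts: vB = (v _| B) + (v ^ B).
Vector part <vB>_1:
  e1: -v2*b12 - v3*b13 = -(-1)*(-2) - (-1)*(3) = 1
  e2: v1*b12 - v3*b23 = (2)*(-2) - (-1)*(4) = 0
  e3: v1*b13 + v2*b23 = (2)*(3) + (-1)*(4) = 2
Trivector part <vB>_3:
  e123: v1*b23 - v2*b13 + v3*b12 = (2)*(4) - (-1)*(3) + (-1)*(-2) = 13
vB = 1*e1 + 0*e2 + 2*e3 + 13*e123


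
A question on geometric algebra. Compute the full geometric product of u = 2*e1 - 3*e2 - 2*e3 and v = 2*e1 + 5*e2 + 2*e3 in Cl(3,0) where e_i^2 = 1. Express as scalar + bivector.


In Cl(3,0): e_i^2 = 1, e_ie_j = -e_je_i for i != j.
Scalar part = u . v = 2*2 + (-3)*5 + (-2)*2
= 4 + (-15) + (-4) = -15
e12 coeff = 2*5 - (-3)*2 = 10 - (-6) = 16
e13 coeff = 2*2 - (-2)*2 = 4 - (-4) = 8
e23 coeff = (-3)*2 - (-2)*5 = -6 - (-10) = 4
uv = -15 + 16*e12 + 8*e13 + 4*e23


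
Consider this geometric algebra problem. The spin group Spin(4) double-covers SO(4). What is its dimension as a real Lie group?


Spin(n) double-covers SO(n); both have Lie algebra so(n) of dimension n(n-1)/2.
n = 4
n(n-1) = 4 * 3 = 12
dim Spin(4) = 12/2 = 6


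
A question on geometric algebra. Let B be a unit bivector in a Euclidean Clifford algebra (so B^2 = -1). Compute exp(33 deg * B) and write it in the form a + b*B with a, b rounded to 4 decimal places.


For a unit bivector B with B^2 = -1, the exponential series gives
e^(theta*B) = cos(theta) + sin(theta)*B (the GA analogue of Euler's formula).
theta = 33 degrees = 0.575959 rad
cos(33 deg) = 0.8387
sin(33 deg) = 0.5446
exp(theta*B) = 0.8387 + 0.5446*B


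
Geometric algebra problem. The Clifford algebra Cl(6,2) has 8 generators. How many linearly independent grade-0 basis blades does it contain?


Number of grade-k basis blades in Cl(p,q) with n = p + q is C(n, k).
n = 6 + 2 = 8
C(8, 0) = 8! / (0! * 8!)
= 40320 / (1 * 40320)
= 1


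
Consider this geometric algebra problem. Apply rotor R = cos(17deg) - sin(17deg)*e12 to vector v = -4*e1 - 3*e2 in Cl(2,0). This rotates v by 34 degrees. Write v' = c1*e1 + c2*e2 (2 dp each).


Rotor R = cos(17deg) - sin(17deg)*e12
Rotation angle theta = 2 * 17 = 34 degrees
v' = R*v*~R rotates v by theta.
cos(34deg) = 0.8290, sin(34deg) = 0.5592
v'_1 = -4*cos(34deg) - (-3)*sin(34deg)
= -4*0.8290 - (-3)*0.5592
= -1.64
v'_2 = -4*sin(34deg) + (-3)*cos(34deg)
= -4*0.5592 + (-3)*0.8290
= -4.72
v' = -1.64*e1 - 4.72*e2


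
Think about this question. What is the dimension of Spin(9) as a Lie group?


Spin(n) double-covers SO(n); both have Lie algebra so(n) of dimension n(n-1)/2.
n = 9
n(n-1) = 9 * 8 = 72
dim Spin(9) = 72/2 = 36


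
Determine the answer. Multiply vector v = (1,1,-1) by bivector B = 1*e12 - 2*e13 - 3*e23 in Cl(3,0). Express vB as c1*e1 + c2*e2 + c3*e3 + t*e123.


vB has grade-1 (vector) and grade-3 (trivector) parts: vB = (v _| B) + (v ^ B).
Vector part <vB>_1:
  e1: -v2*b12 - v3*b13 = -(1)*(1) - (-1)*(-2) = -3
  e2: v1*b12 - v3*b23 = (1)*(1) - (-1)*(-3) = -2
  e3: v1*b13 + v2*b23 = (1)*(-2) + (1)*(-3) = -5
Trivector part <vB>_3:
  e123: v1*b23 - v2*b13 + v3*b12 = (1)*(-3) - (1)*(-2) + (-1)*(1) = -2
vB = -3*e1 - 2*e2 - 5*e3 - 2*e123


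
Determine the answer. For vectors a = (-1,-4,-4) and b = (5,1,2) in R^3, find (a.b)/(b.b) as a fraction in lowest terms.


Projection coefficient = (a . b) / (b . b)
a . b = (-1)*5 + (-4)*1 + (-4)*2
= -5 + (-4) + (-8) = -17
b . b = 5^2 + 1^2 + 2^2
= 25 + 1 + 4 = 30
Coefficient = -17/30
In lowest terms: -17/30


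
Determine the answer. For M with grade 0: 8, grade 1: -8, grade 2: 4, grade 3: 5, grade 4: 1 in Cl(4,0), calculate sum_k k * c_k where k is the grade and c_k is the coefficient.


Grade-weighted sum = sum of grade_k * coefficient_k
0*8 = 0
1*(-8) = -8
2*4 = 8
3*5 = 15
4*1 = 4
Total = 0 + (-8) + 8 + 15 + 4 = 19


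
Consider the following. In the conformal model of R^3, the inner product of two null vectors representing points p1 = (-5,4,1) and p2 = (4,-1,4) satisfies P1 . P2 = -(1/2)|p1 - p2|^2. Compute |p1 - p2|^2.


p1 - p2 = (-9, 5, -3)
|p1 - p2|^2 = (-9)^2 + 5^2 + (-3)^2
= 81 + 25 + 9
= 115


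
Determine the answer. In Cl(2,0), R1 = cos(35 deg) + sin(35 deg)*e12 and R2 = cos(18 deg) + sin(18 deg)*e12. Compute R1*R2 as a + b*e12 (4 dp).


Same-plane rotors commute and their half-angles add:
R1*R2 = cos(a1 + a2) + sin(a1 + a2)*e12.
a1 + a2 = 35 + 18 = 53 deg
cos(53 deg) = 0.6018
sin(53 deg) = 0.7986
R1*R2 = 0.6018 + 0.7986*e12


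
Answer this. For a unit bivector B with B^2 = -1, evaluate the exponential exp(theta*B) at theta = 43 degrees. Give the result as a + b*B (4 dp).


For a unit bivector B with B^2 = -1, the exponential series gives
e^(theta*B) = cos(theta) + sin(theta)*B (the GA analogue of Euler's formula).
theta = 43 degrees = 0.750492 rad
cos(43 deg) = 0.7314
sin(43 deg) = 0.6820
exp(theta*B) = 0.7314 + 0.6820*B


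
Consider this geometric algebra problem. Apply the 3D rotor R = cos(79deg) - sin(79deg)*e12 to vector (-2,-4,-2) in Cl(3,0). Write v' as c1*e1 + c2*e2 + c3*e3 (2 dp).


Rotor R = cos(79deg) - sin(79deg)*e12
Rotation angle theta = 2 * 79 = 158 degrees in the e12 plane (e1 -> e2).
The component perpendicular to the plane (e3) is invariant: v'_3 = v3 = -2.00
cos(158deg) = -0.9272, sin(158deg) = 0.3746
v'_1 = v1*cos(theta) - v2*sin(theta) = -2*(-0.9272) - (-4)*0.3746 = 3.35
v'_2 = v1*sin(theta) + v2*cos(theta) = -2*0.3746 + (-4)*(-0.9272) = 2.96
v' = 3.35*e1 + 2.96*e2 - 2.00*e3


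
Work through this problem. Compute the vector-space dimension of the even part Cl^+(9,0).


Even subalgebra dimension = 2^(n-1)
n = 9 + 0 = 9
2^(9 - 1) = 2^8 = 256
Verification: sum of C(9,k) for even k = 1 + 36 + 126 + 84 + 9 = 256
Result = 256


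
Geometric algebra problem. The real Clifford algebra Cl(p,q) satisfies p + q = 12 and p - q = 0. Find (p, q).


We need p + q = 12 and p - q = 0.
Adding: 2p = 12 + 0 = 12, so p = 6.
Then q = 12 - 6 = 6.
(p, q) = (6, 6)


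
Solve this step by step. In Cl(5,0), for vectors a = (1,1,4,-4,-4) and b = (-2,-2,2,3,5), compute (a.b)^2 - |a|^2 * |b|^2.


a . b = 1*(-2) + 1*(-2) + 4*2 + (-4)*3 + (-4)*5
= -2 + (-2) + 8 + (-12) + (-20) = -28
|a|^2 = 1^2 + 1^2 + 4^2 + (-4)^2 + (-4)^2 = 50
|b|^2 = (-2)^2 + (-2)^2 + 2^2 + 3^2 + 5^2 = 46
(a.b)^2 = (-28)^2 = 784
|a|^2 * |b|^2 = 50 * 46 = 2300
Result = 784 - 2300 = -1516


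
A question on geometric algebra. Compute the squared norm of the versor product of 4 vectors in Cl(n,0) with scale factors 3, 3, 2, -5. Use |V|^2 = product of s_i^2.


Each vector v_i has |v_i|^2 = s_i^2
Squared scales: 3^2 = 9, 3^2 = 9, 2^2 = 4, (-5)^2 = 25
|V|^2 = 9 * 9 * 4 * 25
= 8100


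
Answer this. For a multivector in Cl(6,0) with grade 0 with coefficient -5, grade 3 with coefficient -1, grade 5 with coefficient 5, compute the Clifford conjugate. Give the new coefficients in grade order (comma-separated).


Clifford conjugate sign for grade k: (-1)^(k(k+1)/2)
Grade 0: (-1)^(0*1/2) = (-1)^0 = 1, coeff -5 -> -5
Grade 3: (-1)^(3*4/2) = (-1)^6 = 1, coeff -1 -> -1
Grade 5: (-1)^(5*6/2) = (-1)^15 = -1, coeff 5 -> -5
Conjugated coefficients: -5, -1, -5


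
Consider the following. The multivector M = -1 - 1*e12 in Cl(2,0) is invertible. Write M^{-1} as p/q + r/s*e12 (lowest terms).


M = -1 - 1*e12, where e12^2 = -1.
Since M commutes with its reverse ~M = a - b*e12, M * ~M = a^2 - b^2*e12^2 = a^2 + b^2.
So M^{-1} = ~M / (a^2 + b^2) = (a - b*e12)/(a^2 + b^2).
a^2 + b^2 = 1 + 1 = 2
Scalar part = -1/2 = -1/2
Bivector coeff = 1/2 = 1/2
M^{-1} = -1/2 + 1/2*e12


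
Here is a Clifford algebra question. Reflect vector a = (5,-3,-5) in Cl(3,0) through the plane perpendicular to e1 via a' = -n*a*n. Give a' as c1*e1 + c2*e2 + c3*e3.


Reflection formula: a' = -n*a*n, with n = e1 (unit vector, n^2 = 1).
For reflection through hyperplane perp to e1:
The component along e1 flips sign, others stay.
a = (5, -3, -5)
a' = (-5, -3, -5)
a' = -5*e1 - 3*e2 - 5*e3


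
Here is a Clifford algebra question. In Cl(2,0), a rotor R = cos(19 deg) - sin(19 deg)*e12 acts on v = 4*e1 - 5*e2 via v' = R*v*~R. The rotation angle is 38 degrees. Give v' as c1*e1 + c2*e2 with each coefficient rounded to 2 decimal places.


Rotor R = cos(19deg) - sin(19deg)*e12
Rotation angle theta = 2 * 19 = 38 degrees
v' = R*v*~R rotates v by theta.
cos(38deg) = 0.7880, sin(38deg) = 0.6157
v'_1 = 4*cos(38deg) - (-5)*sin(38deg)
= 4*0.7880 - (-5)*0.6157
= 6.23
v'_2 = 4*sin(38deg) + (-5)*cos(38deg)
= 4*0.6157 + (-5)*0.7880
= -1.48
v' = 6.23*e1 - 1.48*e2


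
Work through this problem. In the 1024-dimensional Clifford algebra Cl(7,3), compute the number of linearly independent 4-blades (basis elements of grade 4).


Number of grade-k basis blades in Cl(p,q) with n = p + q is C(n, k).
n = 7 + 3 = 10
C(10, 4) = 10! / (4! * 6!)
= 3628800 / (24 * 720)
= 210


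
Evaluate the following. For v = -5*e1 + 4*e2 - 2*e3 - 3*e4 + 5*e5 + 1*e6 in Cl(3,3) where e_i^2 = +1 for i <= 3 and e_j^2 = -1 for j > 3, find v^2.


v^2 = sum of c_i^2 * e_i^2
Positive signature terms (e_i^2 = +1): (-5)^2 + 4^2 + (-2)^2 = 45
Negative signature terms (e_j^2 = -1): (-3)^2 + 5^2 + 1^2 = 35
v^2 = 45 - 35 = 10


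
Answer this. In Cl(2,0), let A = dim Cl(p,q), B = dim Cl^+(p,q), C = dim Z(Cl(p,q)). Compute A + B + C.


n = 2 + 0 = 2
Total dim = 2^2 = 4
Even subalgebra dim = 2^1 = 2
n is even, so center dim = 1
Sum = 4 + 2 + 1 = 7


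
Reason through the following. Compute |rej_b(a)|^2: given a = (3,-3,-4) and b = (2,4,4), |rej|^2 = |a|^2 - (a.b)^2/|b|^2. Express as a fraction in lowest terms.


|a|^2 = 3^2 + (-3)^2 + (-4)^2 = 34
|b|^2 = 2^2 + 4^2 + 4^2 = 36
a . b = 3*2 + (-3)*4 + (-4)*4 = -22
(a.b)^2 = (-22)^2 = 484
|rej|^2 = 34 - 484/36
= (1224 - 484)/36
= 740/36
In lowest terms: 185/9


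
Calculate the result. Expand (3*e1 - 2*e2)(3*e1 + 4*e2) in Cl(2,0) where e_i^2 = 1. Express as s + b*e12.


Expand: (3*e1 - 2*e2)(3*e1 + 4*e2)
= 3*3*e1e1 + 3*4*e1e2 + (-2)*3*e2e1 + (-2)*4*e2e2
Using e1^2 = e2^2 = 1, e2e1 = -e1e2:
Scalar part s = 3*3 + (-2)*4 = 9 + (-8) = 1
Bivector part b = 3*4 - (-2)*3 = 12 - (-6) = 18
uv = 1 + 18*e12


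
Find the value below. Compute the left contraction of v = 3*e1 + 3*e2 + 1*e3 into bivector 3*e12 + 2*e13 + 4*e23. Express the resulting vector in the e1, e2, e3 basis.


Left contraction v _| B = <vB>_1 (grade-1 part of the geometric product vB).
Using e1_|e12 = e2, e2_|e12 = -e1, e1_|e13 = e3, e3_|e13 = -e1, e2_|e23 = e3, e3_|e23 = -e2:
e1 coeff: -v2*b12 - v3*b13 = -(3)*(3) - (1)*(2) = -11
e2 coeff: v1*b12 - v3*b23 = (3)*(3) - (1)*(4) = 5
e3 coeff: v1*b13 + v2*b23 = (3)*(2) + (3)*(4) = 18
v _| B = -11*e1 + 5*e2 + 18*e3


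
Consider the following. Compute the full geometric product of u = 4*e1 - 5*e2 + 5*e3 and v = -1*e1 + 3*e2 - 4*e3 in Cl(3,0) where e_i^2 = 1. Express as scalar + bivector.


In Cl(3,0): e_i^2 = 1, e_ie_j = -e_je_i for i != j.
Scalar part = u . v = 4*(-1) + (-5)*3 + 5*(-4)
= -4 + (-15) + (-20) = -39
e12 coeff = 4*3 - (-5)*(-1) = 12 - 5 = 7
e13 coeff = 4*(-4) - 5*(-1) = -16 - (-5) = -11
e23 coeff = (-5)*(-4) - 5*3 = 20 - 15 = 5
uv = -39 + 7*e12 - 11*e13 + 5*e23


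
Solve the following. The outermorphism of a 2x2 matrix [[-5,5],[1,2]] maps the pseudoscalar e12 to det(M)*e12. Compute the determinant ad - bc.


The outermorphism of a linear map f sends e1^e2 to f(e1)^f(e2).
f(e1) = -5*e1 + 1*e2
f(e2) = 5*e1 + 2*e2
f(e1) ^ f(e2) = (-5*e1 + 1*e2) ^ (5*e1 + 2*e2)
= (-5)*2*e12 + 1*5*e21
= (-10 - 5)*e12
= -15*e12
Coefficient = -15


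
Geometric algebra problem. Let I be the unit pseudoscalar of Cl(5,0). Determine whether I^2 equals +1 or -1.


The pseudoscalar I = e1...e_n (product of all n generators) of Cl(p,q) satisfies I^2 = (-1)^(q + n(n-1)/2).
p = 5, q = 0, n = p + q = 5
n(n-1)/2 = 5 * 4 / 2 = 10
Exponent = q + n(n-1)/2 = 0 + 10 = 10
I^2 = (-1)^10 = +1


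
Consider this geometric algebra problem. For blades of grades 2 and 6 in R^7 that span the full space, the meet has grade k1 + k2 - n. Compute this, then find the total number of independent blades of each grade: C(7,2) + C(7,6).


Meet grade = grade(A) + grade(B) - n
= 2 + 6 - 7 = 1
C(7,2) = 21
C(7,6) = 7
dim_A + dim_B = 21 + 7 = 28


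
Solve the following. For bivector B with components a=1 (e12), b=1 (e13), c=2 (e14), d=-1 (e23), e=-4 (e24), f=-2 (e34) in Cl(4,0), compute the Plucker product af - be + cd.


Plucker relation: af - be + cd
a*f = 1*(-2) = -2
b*e = 1*(-4) = -4
c*d = 2*(-1) = -2
af - be + cd = -2 - (-4) + (-2)
= 0


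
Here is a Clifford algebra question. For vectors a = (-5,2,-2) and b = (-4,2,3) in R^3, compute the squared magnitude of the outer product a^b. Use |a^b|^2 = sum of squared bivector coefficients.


a wedge b = (a1*b2 - a2*b1)*e12 + (a1*b3 - a3*b1)*e13 + (a2*b3 - a3*b2)*e23
e12 coeff: (-5)*2 - 2*(-4) = -10 - (-8) = -2
e13 coeff: (-5)*3 - (-2)*(-4) = -15 - 8 = -23
e23 coeff: 2*3 - (-2)*2 = 6 - (-4) = 10
|a wedge b|^2 = (-2)^2 + (-23)^2 + 10^2
= 4 + 529 + 100
= 633


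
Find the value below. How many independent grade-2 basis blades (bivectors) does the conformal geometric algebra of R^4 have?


The conformal model of R^4 uses Cl(5,1) with m = 4 + 2 = 6 generators.
Number of grade-2 blades = C(m, 2) = C(6, 2)
= 6*5/2 = 15


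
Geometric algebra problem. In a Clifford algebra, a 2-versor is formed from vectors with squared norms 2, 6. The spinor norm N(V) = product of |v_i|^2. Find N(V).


Spinor norm N(V) = |v1|^2 * |v2|^2 * ... * |v2|^2
= 2 * 6
Running product: 2, 12
N(V) = 12


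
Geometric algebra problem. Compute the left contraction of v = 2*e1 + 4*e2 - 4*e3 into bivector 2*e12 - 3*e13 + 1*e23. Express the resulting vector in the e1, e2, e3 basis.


Left contraction v _| B = <vB>_1 (grade-1 part of the geometric product vB).
Using e1_|e12 = e2, e2_|e12 = -e1, e1_|e13 = e3, e3_|e13 = -e1, e2_|e23 = e3, e3_|e23 = -e2:
e1 coeff: -v2*b12 - v3*b13 = -(4)*(2) - (-4)*(-3) = -20
e2 coeff: v1*b12 - v3*b23 = (2)*(2) - (-4)*(1) = 8
e3 coeff: v1*b13 + v2*b23 = (2)*(-3) + (4)*(1) = -2
v _| B = -20*e1 + 8*e2 - 2*e3


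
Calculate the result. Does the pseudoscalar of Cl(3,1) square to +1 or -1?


The pseudoscalar I = e1...e_n (product of all n generators) of Cl(p,q) satisfies I^2 = (-1)^(q + n(n-1)/2).
p = 3, q = 1, n = p + q = 4
n(n-1)/2 = 4 * 3 / 2 = 6
Exponent = q + n(n-1)/2 = 1 + 6 = 7
I^2 = (-1)^7 = -1


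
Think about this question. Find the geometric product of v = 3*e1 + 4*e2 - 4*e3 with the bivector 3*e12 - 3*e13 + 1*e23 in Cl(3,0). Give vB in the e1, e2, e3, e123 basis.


vB has grade-1 (vector) and grade-3 (trivector) parts: vB = (v _| B) + (v ^ B).
Vector part <vB>_1:
  e1: -v2*b12 - v3*b13 = -(4)*(3) - (-4)*(-3) = -24
  e2: v1*b12 - v3*b23 = (3)*(3) - (-4)*(1) = 13
  e3: v1*b13 + v2*b23 = (3)*(-3) + (4)*(1) = -5
Trivector part <vB>_3:
  e123: v1*b23 - v2*b13 + v3*b12 = (3)*(1) - (4)*(-3) + (-4)*(3) = 3
vB = -24*e1 + 13*e2 - 5*e3 + 3*e123


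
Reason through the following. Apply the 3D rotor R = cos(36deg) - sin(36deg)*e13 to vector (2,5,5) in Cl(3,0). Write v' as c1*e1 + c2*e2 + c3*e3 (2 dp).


Rotor R = cos(36deg) - sin(36deg)*e13
Rotation angle theta = 2 * 36 = 72 degrees in the e13 plane (e1 -> e3).
The component perpendicular to the plane (e2) is invariant: v'_2 = v2 = 5.00
cos(72deg) = 0.3090, sin(72deg) = 0.9511
v'_1 = v1*cos(theta) - v3*sin(theta) = 2*0.3090 - 5*0.9511 = -4.14
v'_3 = v1*sin(theta) + v3*cos(theta) = 2*0.9511 + 5*0.3090 = 3.45
v' = -4.14*e1 + 5.00*e2 + 3.45*e3


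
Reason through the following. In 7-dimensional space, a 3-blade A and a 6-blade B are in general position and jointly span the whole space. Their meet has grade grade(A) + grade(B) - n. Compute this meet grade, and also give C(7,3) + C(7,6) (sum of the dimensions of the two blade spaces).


Meet grade = grade(A) + grade(B) - n
= 3 + 6 - 7 = 2
C(7,3) = 35
C(7,6) = 7
dim_A + dim_B = 35 + 7 = 42


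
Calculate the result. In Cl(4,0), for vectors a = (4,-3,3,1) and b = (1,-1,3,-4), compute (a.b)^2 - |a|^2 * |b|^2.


a . b = 4*1 + (-3)*(-1) + 3*3 + 1*(-4)
= 4 + 3 + 9 + (-4) = 12
|a|^2 = 4^2 + (-3)^2 + 3^2 + 1^2 = 35
|b|^2 = 1^2 + (-1)^2 + 3^2 + (-4)^2 = 27
(a.b)^2 = 12^2 = 144
|a|^2 * |b|^2 = 35 * 27 = 945
Result = 144 - 945 = -801


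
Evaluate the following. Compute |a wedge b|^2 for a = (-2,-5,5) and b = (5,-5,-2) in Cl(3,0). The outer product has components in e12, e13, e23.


a wedge b = (a1*b2 - a2*b1)*e12 + (a1*b3 - a3*b1)*e13 + (a2*b3 - a3*b2)*e23
e12 coeff: (-2)*(-5) - (-5)*5 = 10 - (-25) = 35
e13 coeff: (-2)*(-2) - 5*5 = 4 - 25 = -21
e23 coeff: (-5)*(-2) - 5*(-5) = 10 - (-25) = 35
|a wedge b|^2 = 35^2 + (-21)^2 + 35^2
= 1225 + 441 + 1225
= 2891


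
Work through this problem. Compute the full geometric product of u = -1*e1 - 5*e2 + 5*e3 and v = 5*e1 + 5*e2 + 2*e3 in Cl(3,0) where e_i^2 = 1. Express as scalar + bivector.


In Cl(3,0): e_i^2 = 1, e_ie_j = -e_je_i for i != j.
Scalar part = u . v = (-1)*5 + (-5)*5 + 5*2
= -5 + (-25) + 10 = -20
e12 coeff = (-1)*5 - (-5)*5 = -5 - (-25) = 20
e13 coeff = (-1)*2 - 5*5 = -2 - 25 = -27
e23 coeff = (-5)*2 - 5*5 = -10 - 25 = -35
uv = -20 + 20*e12 - 27*e13 - 35*e23


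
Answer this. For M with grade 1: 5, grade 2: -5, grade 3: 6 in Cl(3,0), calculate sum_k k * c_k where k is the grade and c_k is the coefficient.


Grade-weighted sum = sum of grade_k * coefficient_k
1*5 = 5
2*(-5) = -10
3*6 = 18
Total = 5 + (-10) + 18 = 13


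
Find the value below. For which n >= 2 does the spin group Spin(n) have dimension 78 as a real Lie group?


dim Spin(n) = dim so(n) = n(n-1)/2.
Solve n(n-1)/2 = 78, i.e. n^2 - n - 156 = 0.
Discriminant = 1 + 8*78 = 625
n = (1 + sqrt(625))/2 = (1 + 25)/2 = 13


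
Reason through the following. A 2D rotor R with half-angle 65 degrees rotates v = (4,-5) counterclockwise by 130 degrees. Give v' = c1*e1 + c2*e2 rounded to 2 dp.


Rotor R = cos(65deg) - sin(65deg)*e12
Rotation angle theta = 2 * 65 = 130 degrees
v' = R*v*~R rotates v by theta.
cos(130deg) = -0.6428, sin(130deg) = 0.7660
v'_1 = 4*cos(130deg) - (-5)*sin(130deg)
= 4*(-0.6428) - (-5)*0.7660
= 1.26
v'_2 = 4*sin(130deg) + (-5)*cos(130deg)
= 4*0.7660 + (-5)*(-0.6428)
= 6.28
v' = 1.26*e1 + 6.28*e2


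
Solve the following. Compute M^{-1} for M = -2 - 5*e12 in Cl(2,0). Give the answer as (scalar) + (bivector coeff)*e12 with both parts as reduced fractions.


M = -2 - 5*e12, where e12^2 = -1.
Since M commutes with its reverse ~M = a - b*e12, M * ~M = a^2 - b^2*e12^2 = a^2 + b^2.
So M^{-1} = ~M / (a^2 + b^2) = (a - b*e12)/(a^2 + b^2).
a^2 + b^2 = 4 + 25 = 29
Scalar part = -2/29 = -2/29
Bivector coeff = 5/29 = 5/29
M^{-1} = -2/29 + 5/29*e12


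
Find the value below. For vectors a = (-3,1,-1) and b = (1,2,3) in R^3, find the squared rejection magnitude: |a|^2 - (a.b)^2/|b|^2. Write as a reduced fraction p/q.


|a|^2 = (-3)^2 + 1^2 + (-1)^2 = 11
|b|^2 = 1^2 + 2^2 + 3^2 = 14
a . b = (-3)*1 + 1*2 + (-1)*3 = -4
(a.b)^2 = (-4)^2 = 16
|rej|^2 = 11 - 16/14
= (154 - 16)/14
= 138/14
In lowest terms: 69/7


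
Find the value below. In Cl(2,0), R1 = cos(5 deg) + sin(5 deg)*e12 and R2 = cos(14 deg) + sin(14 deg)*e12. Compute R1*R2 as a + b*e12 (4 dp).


Same-plane rotors commute and their half-angles add:
R1*R2 = cos(a1 + a2) + sin(a1 + a2)*e12.
a1 + a2 = 5 + 14 = 19 deg
cos(19 deg) = 0.9455
sin(19 deg) = 0.3256
R1*R2 = 0.9455 + 0.3256*e12


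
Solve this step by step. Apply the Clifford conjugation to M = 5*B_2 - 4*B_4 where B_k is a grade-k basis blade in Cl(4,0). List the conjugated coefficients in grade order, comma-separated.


Clifford conjugate sign for grade k: (-1)^(k(k+1)/2)
Grade 2: (-1)^(2*3/2) = (-1)^3 = -1, coeff 5 -> -5
Grade 4: (-1)^(4*5/2) = (-1)^10 = 1, coeff -4 -> -4
Conjugated coefficients: -5, -4


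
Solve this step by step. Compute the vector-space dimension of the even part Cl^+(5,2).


Even subalgebra dimension = 2^(n-1)
n = 5 + 2 = 7
2^(7 - 1) = 2^6 = 64
Verification: sum of C(7,k) for even k = 1 + 21 + 35 + 7 = 64
Result = 64


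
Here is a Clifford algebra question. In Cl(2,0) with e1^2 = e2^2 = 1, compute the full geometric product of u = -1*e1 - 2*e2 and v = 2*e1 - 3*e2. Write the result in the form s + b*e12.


Expand: (-1*e1 - 2*e2)(2*e1 - 3*e2)
= (-1)*2*e1e1 + (-1)*(-3)*e1e2 + (-2)*2*e2e1 + (-2)*(-3)*e2e2
Using e1^2 = e2^2 = 1, e2e1 = -e1e2:
Scalar part s = (-1)*2 + (-2)*(-3) = -2 + 6 = 4
Bivector part b = (-1)*(-3) - (-2)*2 = 3 - (-4) = 7
uv = 4 + 7*e12


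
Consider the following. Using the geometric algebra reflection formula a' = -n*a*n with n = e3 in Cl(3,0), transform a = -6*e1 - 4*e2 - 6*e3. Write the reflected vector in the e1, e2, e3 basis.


Reflection formula: a' = -n*a*n, with n = e3 (unit vector, n^2 = 1).
For reflection through hyperplane perp to e3:
The component along e3 flips sign, others stay.
a = (-6, -4, -6)
a' = (-6, -4, 6)
a' = -6*e1 - 4*e2 + 6*e3


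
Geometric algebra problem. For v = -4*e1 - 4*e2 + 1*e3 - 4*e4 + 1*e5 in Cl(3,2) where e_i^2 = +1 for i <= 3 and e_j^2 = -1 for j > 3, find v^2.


v^2 = sum of c_i^2 * e_i^2
Positive signature terms (e_i^2 = +1): (-4)^2 + (-4)^2 + 1^2 = 33
Negative signature terms (e_j^2 = -1): (-4)^2 + 1^2 = 17
v^2 = 33 - 17 = 16


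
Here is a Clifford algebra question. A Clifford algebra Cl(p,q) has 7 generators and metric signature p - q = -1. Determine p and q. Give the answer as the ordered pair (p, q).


We need p + q = 7 and p - q = -1.
Adding: 2p = 7 + (-1) = 6, so p = 3.
Then q = 7 - 3 = 4.
(p, q) = (3, 4)


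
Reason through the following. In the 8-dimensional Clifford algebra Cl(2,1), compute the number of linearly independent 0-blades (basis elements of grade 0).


Number of grade-k basis blades in Cl(p,q) with n = p + q is C(n, k).
n = 2 + 1 = 3
C(3, 0) = 3! / (0! * 3!)
= 6 / (1 * 6)
= 1


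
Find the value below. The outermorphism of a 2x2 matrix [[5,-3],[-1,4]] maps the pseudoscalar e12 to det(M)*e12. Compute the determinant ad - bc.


The outermorphism of a linear map f sends e1^e2 to f(e1)^f(e2).
f(e1) = 5*e1 - 1*e2
f(e2) = -3*e1 + 4*e2
f(e1) ^ f(e2) = (5*e1 - 1*e2) ^ (-3*e1 + 4*e2)
= 5*4*e12 + (-1)*(-3)*e21
= (20 - 3)*e12
= 17*e12
Coefficient = 17


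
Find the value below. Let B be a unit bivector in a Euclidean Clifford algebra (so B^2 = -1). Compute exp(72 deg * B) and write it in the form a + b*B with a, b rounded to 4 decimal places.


For a unit bivector B with B^2 = -1, the exponential series gives
e^(theta*B) = cos(theta) + sin(theta)*B (the GA analogue of Euler's formula).
theta = 72 degrees = 1.256637 rad
cos(72 deg) = 0.3090
sin(72 deg) = 0.9511
exp(theta*B) = 0.3090 + 0.9511*B


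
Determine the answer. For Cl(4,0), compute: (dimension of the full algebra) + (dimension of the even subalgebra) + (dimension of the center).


n = 4 + 0 = 4
Total dim = 2^4 = 16
Even subalgebra dim = 2^3 = 8
n is even, so center dim = 1
Sum = 16 + 8 + 1 = 25


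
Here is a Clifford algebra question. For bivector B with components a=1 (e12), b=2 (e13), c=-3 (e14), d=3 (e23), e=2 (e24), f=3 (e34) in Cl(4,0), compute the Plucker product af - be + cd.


Plucker relation: af - be + cd
a*f = 1*3 = 3
b*e = 2*2 = 4
c*d = (-3)*3 = -9
af - be + cd = 3 - 4 + (-9)
= -10


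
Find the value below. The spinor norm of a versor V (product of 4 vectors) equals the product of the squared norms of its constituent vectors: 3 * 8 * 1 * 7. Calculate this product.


Spinor norm N(V) = |v1|^2 * |v2|^2 * ... * |v4|^2
= 3 * 8 * 1 * 7
Running product: 3, 24, 24, 168
N(V) = 168


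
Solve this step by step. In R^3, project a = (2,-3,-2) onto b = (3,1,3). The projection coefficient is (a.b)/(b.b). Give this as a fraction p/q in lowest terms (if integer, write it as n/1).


Projection coefficient = (a . b) / (b . b)
a . b = 2*3 + (-3)*1 + (-2)*3
= 6 + (-3) + (-6) = -3
b . b = 3^2 + 1^2 + 3^2
= 9 + 1 + 9 = 19
Coefficient = -3/19
In lowest terms: -3/19


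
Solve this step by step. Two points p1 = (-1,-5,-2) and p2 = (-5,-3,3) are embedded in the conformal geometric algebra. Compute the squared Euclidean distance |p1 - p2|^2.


p1 - p2 = (4, -2, -5)
|p1 - p2|^2 = 4^2 + (-2)^2 + (-5)^2
= 16 + 4 + 25
= 45


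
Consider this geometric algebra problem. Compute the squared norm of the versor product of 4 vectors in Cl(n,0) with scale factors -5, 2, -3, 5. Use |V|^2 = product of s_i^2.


Each vector v_i has |v_i|^2 = s_i^2
Squared scales: (-5)^2 = 25, 2^2 = 4, (-3)^2 = 9, 5^2 = 25
|V|^2 = 25 * 4 * 9 * 25
= 22500


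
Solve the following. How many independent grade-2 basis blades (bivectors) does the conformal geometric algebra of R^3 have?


The conformal model of R^3 uses Cl(4,1) with m = 3 + 2 = 5 generators.
Number of grade-2 blades = C(m, 2) = C(5, 2)
= 5*4/2 = 10


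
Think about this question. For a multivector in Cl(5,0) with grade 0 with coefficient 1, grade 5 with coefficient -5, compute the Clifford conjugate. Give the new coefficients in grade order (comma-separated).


Clifford conjugate sign for grade k: (-1)^(k(k+1)/2)
Grade 0: (-1)^(0*1/2) = (-1)^0 = 1, coeff 1 -> 1
Grade 5: (-1)^(5*6/2) = (-1)^15 = -1, coeff -5 -> 5
Conjugated coefficients: 1, 5


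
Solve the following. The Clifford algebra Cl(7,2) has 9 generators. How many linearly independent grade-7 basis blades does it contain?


Number of grade-k basis blades in Cl(p,q) with n = p + q is C(n, k).
n = 7 + 2 = 9
C(9, 7) = 9! / (7! * 2!)
= 362880 / (5040 * 2)
= 36


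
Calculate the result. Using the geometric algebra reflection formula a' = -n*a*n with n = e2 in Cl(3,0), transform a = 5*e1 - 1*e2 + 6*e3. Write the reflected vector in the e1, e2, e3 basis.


Reflection formula: a' = -n*a*n, with n = e2 (unit vector, n^2 = 1).
For reflection through hyperplane perp to e2:
The component along e2 flips sign, others stay.
a = (5, -1, 6)
a' = (5, 1, 6)
a' = 5*e1 + 1*e2 + 6*e3


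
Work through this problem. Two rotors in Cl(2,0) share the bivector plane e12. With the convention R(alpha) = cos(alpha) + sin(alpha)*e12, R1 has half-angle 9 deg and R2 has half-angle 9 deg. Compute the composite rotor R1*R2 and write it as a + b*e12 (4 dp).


Same-plane rotors commute and their half-angles add:
R1*R2 = cos(a1 + a2) + sin(a1 + a2)*e12.
a1 + a2 = 9 + 9 = 18 deg
cos(18 deg) = 0.9511
sin(18 deg) = 0.3090
R1*R2 = 0.9511 + 0.3090*e12


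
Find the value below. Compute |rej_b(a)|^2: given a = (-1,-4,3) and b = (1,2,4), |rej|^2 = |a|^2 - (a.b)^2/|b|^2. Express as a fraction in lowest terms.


|a|^2 = (-1)^2 + (-4)^2 + 3^2 = 26
|b|^2 = 1^2 + 2^2 + 4^2 = 21
a . b = (-1)*1 + (-4)*2 + 3*4 = 3
(a.b)^2 = 3^2 = 9
|rej|^2 = 26 - 9/21
= (546 - 9)/21
= 537/21
In lowest terms: 179/7


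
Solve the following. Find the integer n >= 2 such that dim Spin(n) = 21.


dim Spin(n) = dim so(n) = n(n-1)/2.
Solve n(n-1)/2 = 21, i.e. n^2 - n - 42 = 0.
Discriminant = 1 + 8*21 = 169
n = (1 + sqrt(169))/2 = (1 + 13)/2 = 7


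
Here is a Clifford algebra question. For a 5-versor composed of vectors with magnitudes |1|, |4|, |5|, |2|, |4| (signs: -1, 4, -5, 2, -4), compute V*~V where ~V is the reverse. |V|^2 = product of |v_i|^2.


Each vector v_i has |v_i|^2 = s_i^2
Squared scales: (-1)^2 = 1, 4^2 = 16, (-5)^2 = 25, 2^2 = 4, (-4)^2 = 16
|V|^2 = 1 * 16 * 25 * 4 * 16
= 25600


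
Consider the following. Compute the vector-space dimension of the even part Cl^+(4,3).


Even subalgebra dimension = 2^(n-1)
n = 4 + 3 = 7
2^(7 - 1) = 2^6 = 64
Verification: sum of C(7,k) for even k = 1 + 21 + 35 + 7 = 64
Result = 64


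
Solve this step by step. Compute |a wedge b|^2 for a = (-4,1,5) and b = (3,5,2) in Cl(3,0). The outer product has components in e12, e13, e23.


a wedge b = (a1*b2 - a2*b1)*e12 + (a1*b3 - a3*b1)*e13 + (a2*b3 - a3*b2)*e23
e12 coeff: (-4)*5 - 1*3 = -20 - 3 = -23
e13 coeff: (-4)*2 - 5*3 = -8 - 15 = -23
e23 coeff: 1*2 - 5*5 = 2 - 25 = -23
|a wedge b|^2 = (-23)^2 + (-23)^2 + (-23)^2
= 529 + 529 + 529
= 1587


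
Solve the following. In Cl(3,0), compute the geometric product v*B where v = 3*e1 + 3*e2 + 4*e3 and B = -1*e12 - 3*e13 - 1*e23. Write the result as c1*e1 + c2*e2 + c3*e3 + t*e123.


vB has grade-1 (vector) and grade-3 (trivector) parts: vB = (v _| B) + (v ^ B).
Vector part <vB>_1:
  e1: -v2*b12 - v3*b13 = -(3)*(-1) - (4)*(-3) = 15
  e2: v1*b12 - v3*b23 = (3)*(-1) - (4)*(-1) = 1
  e3: v1*b13 + v2*b23 = (3)*(-3) + (3)*(-1) = -12
Trivector part <vB>_3:
  e123: v1*b23 - v2*b13 + v3*b12 = (3)*(-1) - (3)*(-3) + (4)*(-1) = 2
vB = 15*e1 + 1*e2 - 12*e3 + 2*e123


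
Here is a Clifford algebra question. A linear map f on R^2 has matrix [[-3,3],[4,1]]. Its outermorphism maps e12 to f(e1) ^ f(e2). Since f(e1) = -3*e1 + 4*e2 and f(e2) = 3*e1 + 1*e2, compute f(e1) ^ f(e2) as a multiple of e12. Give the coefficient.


The outermorphism of a linear map f sends e1^e2 to f(e1)^f(e2).
f(e1) = -3*e1 + 4*e2
f(e2) = 3*e1 + 1*e2
f(e1) ^ f(e2) = (-3*e1 + 4*e2) ^ (3*e1 + 1*e2)
= (-3)*1*e12 + 4*3*e21
= (-3 - 12)*e12
= -15*e12
Coefficient = -15


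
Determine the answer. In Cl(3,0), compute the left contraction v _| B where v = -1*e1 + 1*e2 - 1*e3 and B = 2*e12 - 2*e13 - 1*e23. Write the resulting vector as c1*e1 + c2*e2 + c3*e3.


Left contraction v _| B = <vB>_1 (grade-1 part of the geometric product vB).
Using e1_|e12 = e2, e2_|e12 = -e1, e1_|e13 = e3, e3_|e13 = -e1, e2_|e23 = e3, e3_|e23 = -e2:
e1 coeff: -v2*b12 - v3*b13 = -(1)*(2) - (-1)*(-2) = -4
e2 coeff: v1*b12 - v3*b23 = (-1)*(2) - (-1)*(-1) = -3
e3 coeff: v1*b13 + v2*b23 = (-1)*(-2) + (1)*(-1) = 1
v _| B = -4*e1 - 3*e2 + 1*e3


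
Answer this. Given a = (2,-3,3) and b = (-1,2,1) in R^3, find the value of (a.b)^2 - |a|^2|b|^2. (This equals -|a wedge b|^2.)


a . b = 2*(-1) + (-3)*2 + 3*1
= -2 + (-6) + 3 = -5
|a|^2 = 2^2 + (-3)^2 + 3^2 = 22
|b|^2 = (-1)^2 + 2^2 + 1^2 = 6
(a.b)^2 = (-5)^2 = 25
|a|^2 * |b|^2 = 22 * 6 = 132
Result = 25 - 132 = -107


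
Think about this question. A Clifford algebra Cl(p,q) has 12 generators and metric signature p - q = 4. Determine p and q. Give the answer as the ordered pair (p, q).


We need p + q = 12 and p - q = 4.
Adding: 2p = 12 + 4 = 16, so p = 8.
Then q = 12 - 8 = 4.
(p, q) = (8, 4)


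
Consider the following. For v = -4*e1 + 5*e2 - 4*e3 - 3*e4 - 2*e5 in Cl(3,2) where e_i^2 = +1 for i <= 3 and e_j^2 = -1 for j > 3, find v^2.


v^2 = sum of c_i^2 * e_i^2
Positive signature terms (e_i^2 = +1): (-4)^2 + 5^2 + (-4)^2 = 57
Negative signature terms (e_j^2 = -1): (-3)^2 + (-2)^2 = 13
v^2 = 57 - 13 = 44


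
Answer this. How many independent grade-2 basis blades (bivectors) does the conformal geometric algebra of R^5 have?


The conformal model of R^5 uses Cl(6,1) with m = 5 + 2 = 7 generators.
Number of grade-2 blades = C(m, 2) = C(7, 2)
= 7*6/2 = 21


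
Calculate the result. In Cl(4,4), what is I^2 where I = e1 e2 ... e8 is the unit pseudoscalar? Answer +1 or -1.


The pseudoscalar I = e1...e_n (product of all n generators) of Cl(p,q) satisfies I^2 = (-1)^(q + n(n-1)/2).
p = 4, q = 4, n = p + q = 8
n(n-1)/2 = 8 * 7 / 2 = 28
Exponent = q + n(n-1)/2 = 4 + 28 = 32
I^2 = (-1)^32 = +1
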